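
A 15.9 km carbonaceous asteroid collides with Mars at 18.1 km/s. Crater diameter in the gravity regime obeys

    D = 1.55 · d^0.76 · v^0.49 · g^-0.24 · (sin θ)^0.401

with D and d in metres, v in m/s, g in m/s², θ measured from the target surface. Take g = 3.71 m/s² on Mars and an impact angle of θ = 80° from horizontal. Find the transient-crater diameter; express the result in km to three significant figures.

D ≈ 214 km

In SI units: d = 15900 m, v = 18100 m/s.
d^0.76 = 15900^0.76 = 1560
v^0.49 = 18100^0.49 = 122.0
g^-0.24 = 3.71^-0.24 = 0.7300
(sin 80°)^0.401 = 0.9848^0.401 = 0.9939
D = 1.55 × 1560 × 122.0 × 0.7300 × 0.9939 = 2.140 × 10^5 m
   = 214.0 km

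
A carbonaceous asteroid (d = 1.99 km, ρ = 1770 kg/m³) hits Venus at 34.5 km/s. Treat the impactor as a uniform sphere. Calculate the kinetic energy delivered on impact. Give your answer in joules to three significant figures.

d = 1990 m; v = 34500 m/s.
Mass m = (π/6) ρ d³ = (π/6) × 1770 × (1990)³ = 7.304 × 10^12 kg
E = ½ m v² = 0.5 × 7.304 × 10^12 × (34500)² = 4.347 × 10^21 J

E ≈ 4.35 × 10^21 J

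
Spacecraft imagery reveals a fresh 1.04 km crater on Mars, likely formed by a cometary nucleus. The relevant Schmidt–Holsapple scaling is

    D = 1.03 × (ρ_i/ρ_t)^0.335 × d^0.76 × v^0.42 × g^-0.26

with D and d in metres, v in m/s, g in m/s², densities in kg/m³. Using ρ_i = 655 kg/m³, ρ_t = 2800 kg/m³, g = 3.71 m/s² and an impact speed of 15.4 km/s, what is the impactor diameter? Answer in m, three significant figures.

d ≈ 129 m

Rearranging for d: d = [D / (1.03 · (655/2800)^0.335 · 15400^0.42 · 3.71^-0.26)]^(1/0.76).
D = 1040 m.
(655/2800)^0.335 = 0.6147
15400^0.42 = 57.38
3.71^-0.26 = 0.7112
Denominator = 1.03 × 0.6147 × 57.38 × 0.7112 = 25.84
D / 25.84 = 1040 / 25.84 = 40.25
d = 40.25^(1/0.76) = 40.25^1.3158 = 129.3 m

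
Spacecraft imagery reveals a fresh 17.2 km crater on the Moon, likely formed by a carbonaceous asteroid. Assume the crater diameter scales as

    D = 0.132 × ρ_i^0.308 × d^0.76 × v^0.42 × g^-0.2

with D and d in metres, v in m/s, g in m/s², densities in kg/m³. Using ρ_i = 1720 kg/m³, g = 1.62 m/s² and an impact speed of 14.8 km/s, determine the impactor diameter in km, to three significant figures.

Rearranging for d: d = [D / (0.132 · 1720^0.308 · 14800^0.42 · 1.62^-0.2)]^(1/0.76).
D = 17200 m.
1720^0.308 = 9.921
14800^0.42 = 56.43
1.62^-0.2 = 0.9080
Denominator = 0.132 × 9.921 × 56.43 × 0.9080 = 67.10
D / 67.10 = 17200 / 67.10 = 256.3
d = 256.3^(1/0.76) = 256.3^1.3158 = 1477 m

d ≈ 1.48 km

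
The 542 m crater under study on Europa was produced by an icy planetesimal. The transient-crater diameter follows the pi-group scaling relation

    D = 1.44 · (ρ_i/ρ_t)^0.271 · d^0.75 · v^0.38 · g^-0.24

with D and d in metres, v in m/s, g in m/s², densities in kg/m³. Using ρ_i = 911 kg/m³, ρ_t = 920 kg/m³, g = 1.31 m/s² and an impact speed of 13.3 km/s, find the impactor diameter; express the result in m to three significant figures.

Rearranging for d: d = [D / (1.44 · (911/920)^0.271 · 13300^0.38 · 1.31^-0.24)]^(1/0.75).
(911/920)^0.271 = 0.9973
13300^0.38 = 36.90
1.31^-0.24 = 0.9372
Denominator = 1.44 × 0.9973 × 36.90 × 0.9372 = 49.66
D / 49.66 = 542 / 49.66 = 10.91
d = 10.91^(1/0.75) = 10.91^1.3333 = 24.20 m

d ≈ 24.2 m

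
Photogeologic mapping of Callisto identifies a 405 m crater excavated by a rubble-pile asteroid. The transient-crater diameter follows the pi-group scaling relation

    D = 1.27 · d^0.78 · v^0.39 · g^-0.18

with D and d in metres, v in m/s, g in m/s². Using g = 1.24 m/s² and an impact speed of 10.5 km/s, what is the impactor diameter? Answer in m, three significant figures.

Rearranging for d: d = [D / (1.27 · 10500^0.39 · 1.24^-0.18)]^(1/0.78).
10500^0.39 = 37.01
1.24^-0.18 = 0.9620
Denominator = 1.27 × 37.01 × 0.9620 = 45.22
D / 45.22 = 405 / 45.22 = 8.956
d = 8.956^(1/0.78) = 8.956^1.2821 = 16.62 m

d ≈ 16.6 m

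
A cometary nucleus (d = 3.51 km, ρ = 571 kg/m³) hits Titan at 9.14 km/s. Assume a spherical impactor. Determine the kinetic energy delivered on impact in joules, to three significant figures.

d = 3510 m; v = 9140 m/s.
Mass m = (π/6) ρ d³ = (π/6) × 571 × (3510)³ = 1.293 × 10^13 kg
E = ½ m v² = 0.5 × 1.293 × 10^13 × (9140)² = 5.401 × 10^20 J

E ≈ 5.40 × 10^20 J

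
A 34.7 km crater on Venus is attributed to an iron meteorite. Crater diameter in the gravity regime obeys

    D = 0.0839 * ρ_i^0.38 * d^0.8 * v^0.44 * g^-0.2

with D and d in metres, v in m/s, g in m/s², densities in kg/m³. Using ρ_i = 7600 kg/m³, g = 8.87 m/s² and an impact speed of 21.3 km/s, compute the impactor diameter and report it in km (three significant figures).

Rearranging for d: d = [D / (0.0839 · 7600^0.38 · 21300^0.44 · 8.87^-0.2)]^(1/0.8).
D = 34700 m.
7600^0.38 = 29.83
21300^0.44 = 80.26
8.87^-0.2 = 0.6463
Denominator = 0.0839 × 29.83 × 80.26 × 0.6463 = 129.8
D / 129.8 = 34700 / 129.8 = 267.3
d = 267.3^(1/0.8) = 267.3^1.25 = 1081 m

d ≈ 1.08 km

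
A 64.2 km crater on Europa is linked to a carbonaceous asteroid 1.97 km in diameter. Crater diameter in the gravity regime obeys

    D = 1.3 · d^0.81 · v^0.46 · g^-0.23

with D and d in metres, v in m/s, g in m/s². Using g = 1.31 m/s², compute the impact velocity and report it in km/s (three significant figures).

Rearranging for v: v = [D / (1.3 · 1970^0.81 · 1.31^-0.23)]^(1/0.46).
D = 64200 m.
1970^0.81 = 466.1
1.31^-0.23 = 0.9398
Denominator = 1.3 × 466.1 × 0.9398 = 569.5
D / 569.5 = 64200 / 569.5 = 112.7
v = 112.7^(1/0.46) = 112.7^2.1739 = 28885 m/s

v ≈ 28.9 km/s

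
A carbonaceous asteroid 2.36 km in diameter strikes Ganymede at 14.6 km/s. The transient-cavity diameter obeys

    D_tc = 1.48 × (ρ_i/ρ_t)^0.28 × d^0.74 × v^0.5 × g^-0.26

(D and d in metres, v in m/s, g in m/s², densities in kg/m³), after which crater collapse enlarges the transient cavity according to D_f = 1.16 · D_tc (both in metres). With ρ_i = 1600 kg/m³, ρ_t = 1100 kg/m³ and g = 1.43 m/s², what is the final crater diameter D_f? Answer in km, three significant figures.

In SI: d = 2360 m, v = 14600 m/s.
(ρ_i/ρ_t)^0.28 = (1600/1100)^0.28 = 1.111
d^0.74 = 2360^0.74 = 313.3
v^0.5 = 14600^0.5 = 120.8
g^-0.26 = 1.43^-0.26 = 0.9112
D_tc = 1.48 × 1.111 × 313.3 × 120.8 × 0.9112 = 56700 m
D_f = 1.16 × 56700 = 65772 m
     = 65.77 km

D_f ≈ 65.8 km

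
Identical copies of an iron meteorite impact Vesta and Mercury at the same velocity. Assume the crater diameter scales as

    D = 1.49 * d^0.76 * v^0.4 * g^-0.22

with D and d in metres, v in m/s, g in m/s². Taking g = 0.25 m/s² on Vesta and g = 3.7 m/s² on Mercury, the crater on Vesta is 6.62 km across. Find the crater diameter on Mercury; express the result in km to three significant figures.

D ≈ 3.66 km

All impactor-dependent factors cancel in the ratio, leaving D_Mercury/D_Vesta = (g_Mercury/g_Vesta)^-0.22.
(3.7/0.25)^-0.22 = 14.80^-0.22 = 0.5528
D_Mercury = 0.5528 × 6.62 km = 3.66 km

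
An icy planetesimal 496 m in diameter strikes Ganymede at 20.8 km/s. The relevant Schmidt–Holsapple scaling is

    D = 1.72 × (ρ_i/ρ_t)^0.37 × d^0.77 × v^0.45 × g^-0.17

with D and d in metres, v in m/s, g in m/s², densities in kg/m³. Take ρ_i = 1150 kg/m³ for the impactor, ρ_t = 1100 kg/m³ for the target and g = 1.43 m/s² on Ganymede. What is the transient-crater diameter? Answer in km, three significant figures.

D ≈ 17.2 km

In SI units: v = 20800 m/s.
(ρ_i/ρ_t)^0.37 = (1150/1100)^0.37 = 1.017
d^0.77 = 496^0.77 = 119.0
v^0.45 = 20800^0.45 = 87.73
g^-0.17 = 1.43^-0.17 = 0.9410
D = 1.72 × 1.017 × 119.0 × 87.73 × 0.9410 = 17184 m
   = 17.18 km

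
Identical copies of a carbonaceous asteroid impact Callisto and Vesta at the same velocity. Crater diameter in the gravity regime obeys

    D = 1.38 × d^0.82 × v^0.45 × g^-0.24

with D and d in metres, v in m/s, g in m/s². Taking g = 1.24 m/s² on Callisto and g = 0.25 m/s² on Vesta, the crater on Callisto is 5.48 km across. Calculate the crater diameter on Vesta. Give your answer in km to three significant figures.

All impactor-dependent factors cancel in the ratio, leaving D_Vesta/D_Callisto = (g_Vesta/g_Callisto)^-0.24.
(0.25/1.24)^-0.24 = 0.2016^-0.24 = 1.469
D_Vesta = 1.469 × 5.48 km = 8.05 km

D ≈ 8.05 km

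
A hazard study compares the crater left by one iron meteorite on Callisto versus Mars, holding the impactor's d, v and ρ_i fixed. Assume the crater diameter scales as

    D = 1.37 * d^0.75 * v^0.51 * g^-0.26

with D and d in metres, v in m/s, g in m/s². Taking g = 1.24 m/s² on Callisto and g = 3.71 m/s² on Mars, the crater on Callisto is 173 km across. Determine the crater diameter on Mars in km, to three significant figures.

All impactor-dependent factors cancel in the ratio, leaving D_Mars/D_Callisto = (g_Mars/g_Callisto)^-0.26.
(3.71/1.24)^-0.26 = 2.992^-0.26 = 0.7521
D_Mars = 0.7521 × 173 km = 130 km

D ≈ 130 km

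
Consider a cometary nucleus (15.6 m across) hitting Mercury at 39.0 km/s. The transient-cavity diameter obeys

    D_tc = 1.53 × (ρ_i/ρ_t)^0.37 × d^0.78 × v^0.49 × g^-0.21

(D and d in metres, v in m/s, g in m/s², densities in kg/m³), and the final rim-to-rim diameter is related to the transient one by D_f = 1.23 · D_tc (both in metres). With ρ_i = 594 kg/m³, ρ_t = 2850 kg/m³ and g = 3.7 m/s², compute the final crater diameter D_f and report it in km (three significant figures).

v = 39000 m/s.
(ρ_i/ρ_t)^0.37 = (594/2850)^0.37 = 0.5598
d^0.78 = 15.6^0.78 = 8.524
v^0.49 = 39000^0.49 = 177.7
g^-0.21 = 3.7^-0.21 = 0.7598
D_tc = 1.53 × 0.5598 × 8.524 × 177.7 × 0.7598 = 985.7 m
D_f = 1.23 × 985.7 = 1212 m
     = 1.212 km

D_f ≈ 1.21 km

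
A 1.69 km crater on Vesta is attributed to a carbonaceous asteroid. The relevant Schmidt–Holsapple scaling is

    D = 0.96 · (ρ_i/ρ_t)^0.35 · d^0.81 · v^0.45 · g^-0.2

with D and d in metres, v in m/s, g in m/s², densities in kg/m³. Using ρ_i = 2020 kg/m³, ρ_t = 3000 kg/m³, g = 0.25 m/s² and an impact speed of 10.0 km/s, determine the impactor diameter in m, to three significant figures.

Rearranging for d: d = [D / (0.96 · (2020/3000)^0.35 · 10000^0.45 · 0.25^-0.2)]^(1/0.81).
D = 1690 m.
(2020/3000)^0.35 = 0.8707
10000^0.45 = 63.10
0.25^-0.2 = 1.320
Denominator = 0.96 × 0.8707 × 63.10 × 1.320 = 69.62
D / 69.62 = 1690 / 69.62 = 24.27
d = 24.27^(1/0.81) = 24.27^1.2346 = 51.29 m

d ≈ 51.3 m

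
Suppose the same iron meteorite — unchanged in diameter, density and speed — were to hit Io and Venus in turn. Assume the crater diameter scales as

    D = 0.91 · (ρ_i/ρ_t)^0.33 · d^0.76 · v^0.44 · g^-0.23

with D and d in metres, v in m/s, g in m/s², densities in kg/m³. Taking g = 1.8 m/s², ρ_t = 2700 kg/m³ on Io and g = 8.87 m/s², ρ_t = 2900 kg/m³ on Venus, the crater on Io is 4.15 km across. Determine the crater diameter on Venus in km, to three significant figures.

D ≈ 2.81 km

The impactor-only factors (d, v, ρ_i) cancel in the ratio, leaving D_Venus/D_Io = (g_Venus/g_Io)^-0.23 · (ρ_t,Io/ρ_t,Venus)^0.33.
(8.87/1.8)^-0.23 = 4.928^-0.23 = 0.6929
(2700/2900)^0.33 = 0.9310^0.33 = 0.9767
Ratio = 0.6929 × 0.9767 = 0.6768
D_Venus = 0.6768 × 4.15 km = 2.81 km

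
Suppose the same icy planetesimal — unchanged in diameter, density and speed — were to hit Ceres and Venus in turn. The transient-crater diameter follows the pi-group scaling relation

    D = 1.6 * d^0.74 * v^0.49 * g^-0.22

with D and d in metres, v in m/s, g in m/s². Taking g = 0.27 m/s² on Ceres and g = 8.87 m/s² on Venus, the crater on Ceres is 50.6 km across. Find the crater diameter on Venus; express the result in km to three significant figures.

D ≈ 23.5 km

All impactor-dependent factors cancel in the ratio, leaving D_Venus/D_Ceres = (g_Venus/g_Ceres)^-0.22.
(8.87/0.27)^-0.22 = 32.85^-0.22 = 0.4638
D_Venus = 0.4638 × 50.6 km = 23.5 km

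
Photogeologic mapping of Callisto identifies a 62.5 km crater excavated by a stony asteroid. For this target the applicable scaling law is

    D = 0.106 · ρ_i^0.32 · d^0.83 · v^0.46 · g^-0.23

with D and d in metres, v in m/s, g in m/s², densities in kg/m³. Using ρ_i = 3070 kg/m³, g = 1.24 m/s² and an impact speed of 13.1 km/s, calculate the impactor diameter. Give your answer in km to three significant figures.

d ≈ 2.25 km

Rearranging for d: d = [D / (0.106 · 3070^0.32 · 13100^0.46 · 1.24^-0.23)]^(1/0.83).
D = 62500 m.
3070^0.32 = 13.06
13100^0.46 = 78.33
1.24^-0.23 = 0.9517
Denominator = 0.106 × 13.06 × 78.33 × 0.9517 = 103.2
D / 103.2 = 62500 / 103.2 = 605.6
d = 605.6^(1/0.83) = 605.6^1.2048 = 2249 m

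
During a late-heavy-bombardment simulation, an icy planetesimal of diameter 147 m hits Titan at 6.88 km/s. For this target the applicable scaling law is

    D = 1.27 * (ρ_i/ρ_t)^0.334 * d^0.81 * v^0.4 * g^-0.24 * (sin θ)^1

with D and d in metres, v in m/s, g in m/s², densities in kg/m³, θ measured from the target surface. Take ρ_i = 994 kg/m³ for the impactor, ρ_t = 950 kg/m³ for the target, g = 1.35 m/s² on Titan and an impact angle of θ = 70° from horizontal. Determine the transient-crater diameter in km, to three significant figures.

In SI units: v = 6880 m/s.
(ρ_i/ρ_t)^0.334 = (994/950)^0.334 = 1.015
d^0.81 = 147^0.81 = 56.95
v^0.4 = 6880^0.4 = 34.28
g^-0.24 = 1.35^-0.24 = 0.9305
(sin 70°)^1 = 0.9397^1 = 0.9397
D = 1.27 × 1.015 × 56.95 × 34.28 × 0.9305 × 0.9397 = 2200 m
   = 2.200 km

D ≈ 2.20 km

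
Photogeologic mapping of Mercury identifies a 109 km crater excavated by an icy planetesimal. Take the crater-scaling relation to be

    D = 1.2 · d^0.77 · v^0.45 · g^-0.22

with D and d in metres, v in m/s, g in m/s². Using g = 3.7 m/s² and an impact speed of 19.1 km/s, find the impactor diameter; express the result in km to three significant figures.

d ≈ 12.6 km

Rearranging for d: d = [D / (1.2 · 19100^0.45 · 3.7^-0.22)]^(1/0.77).
D = 109000 m.
19100^0.45 = 84.42
3.7^-0.22 = 0.7499
Denominator = 1.2 × 84.42 × 0.7499 = 75.97
D / 75.97 = 109000 / 75.97 = 1435
d = 1435^(1/0.77) = 1435^1.2987 = 12584 m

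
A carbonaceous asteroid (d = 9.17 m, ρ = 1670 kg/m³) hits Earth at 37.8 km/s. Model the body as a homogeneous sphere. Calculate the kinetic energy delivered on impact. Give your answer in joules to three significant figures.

v = 37800 m/s.
Mass m = (π/6) ρ d³ = (π/6) × 1670 × (9.17)³ = 6.743 × 10^5 kg
E = ½ m v² = 0.5 × 6.743 × 10^5 × (37800)² = 4.817 × 10^14 J

E ≈ 4.82 × 10^14 J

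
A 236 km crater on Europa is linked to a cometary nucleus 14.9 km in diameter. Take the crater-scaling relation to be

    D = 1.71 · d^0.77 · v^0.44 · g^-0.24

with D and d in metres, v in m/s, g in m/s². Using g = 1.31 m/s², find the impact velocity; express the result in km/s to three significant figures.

Rearranging for v: v = [D / (1.71 · 14900^0.77 · 1.31^-0.24)]^(1/0.44).
D = 236000 m.
14900^0.77 = 1634
1.31^-0.24 = 0.9372
Denominator = 1.71 × 1634 × 0.9372 = 2619
D / 2619 = 236000 / 2619 = 90.11
v = 90.11^(1/0.44) = 90.11^2.2727 = 27708 m/s

v ≈ 27.7 km/s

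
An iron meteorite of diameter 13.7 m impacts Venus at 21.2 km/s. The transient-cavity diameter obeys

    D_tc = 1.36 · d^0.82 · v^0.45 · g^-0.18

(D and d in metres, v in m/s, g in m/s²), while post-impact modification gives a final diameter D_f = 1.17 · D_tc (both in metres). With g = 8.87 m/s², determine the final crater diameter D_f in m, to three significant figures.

D_f ≈ 813 m

v = 21200 m/s.
d^0.82 = 13.7^0.82 = 8.553
v^0.45 = 21200^0.45 = 88.48
g^-0.18 = 8.87^-0.18 = 0.6751
D_tc = 1.36 × 8.553 × 88.48 × 0.6751 = 694.8 m
D_f = 1.17 × 694.8 = 812.9 m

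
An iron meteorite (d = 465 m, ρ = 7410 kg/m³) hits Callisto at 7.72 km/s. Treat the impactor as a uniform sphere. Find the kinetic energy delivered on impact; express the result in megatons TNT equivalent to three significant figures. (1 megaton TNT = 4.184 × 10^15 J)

v = 7720 m/s.
Mass m = (π/6) ρ d³ = (π/6) × 7410 × (465)³ = 3.901 × 10^11 kg
E = ½ m v² = 0.5 × 3.901 × 10^11 × (7720)² = 1.162 × 10^19 J
   = 1.162 × 10^19 / 4.184×10^15 = 2777 Mt

E ≈ 2780 Mt TNT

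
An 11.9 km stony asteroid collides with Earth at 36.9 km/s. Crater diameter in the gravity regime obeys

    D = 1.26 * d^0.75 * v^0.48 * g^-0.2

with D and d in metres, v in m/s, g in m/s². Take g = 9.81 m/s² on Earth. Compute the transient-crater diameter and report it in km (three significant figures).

D ≈ 142 km

In SI units: d = 11900 m, v = 36900 m/s.
d^0.75 = 11900^0.75 = 1139
v^0.48 = 36900^0.48 = 155.7
g^-0.2 = 9.81^-0.2 = 0.6334
D = 1.26 × 1139 × 155.7 × 0.6334 = 1.415 × 10^5 m
   = 141.5 km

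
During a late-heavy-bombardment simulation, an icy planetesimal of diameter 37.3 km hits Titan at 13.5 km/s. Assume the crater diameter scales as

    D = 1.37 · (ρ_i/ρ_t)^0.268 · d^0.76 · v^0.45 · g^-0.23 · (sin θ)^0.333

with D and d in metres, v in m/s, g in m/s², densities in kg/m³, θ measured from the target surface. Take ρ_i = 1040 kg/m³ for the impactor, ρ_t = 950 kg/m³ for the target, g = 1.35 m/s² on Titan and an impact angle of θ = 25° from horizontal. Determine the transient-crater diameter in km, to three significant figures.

D ≈ 212 km

In SI units: d = 37300 m, v = 13500 m/s.
(ρ_i/ρ_t)^0.268 = (1040/950)^0.268 = 1.025
d^0.76 = 37300^0.76 = 2982
v^0.45 = 13500^0.45 = 72.22
g^-0.23 = 1.35^-0.23 = 0.9333
(sin 25°)^0.333 = 0.4226^0.333 = 0.7506
D = 1.37 × 1.025 × 2982 × 72.22 × 0.9333 × 0.7506 = 2.119 × 10^5 m
   = 211.9 km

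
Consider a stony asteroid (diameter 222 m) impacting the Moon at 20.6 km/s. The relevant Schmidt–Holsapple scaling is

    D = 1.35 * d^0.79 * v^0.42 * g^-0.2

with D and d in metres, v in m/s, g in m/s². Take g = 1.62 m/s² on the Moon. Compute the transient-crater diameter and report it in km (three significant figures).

D ≈ 5.67 km

In SI units: v = 20600 m/s.
d^0.79 = 222^0.79 = 71.39
v^0.42 = 20600^0.42 = 64.84
g^-0.2 = 1.62^-0.2 = 0.9080
D = 1.35 × 71.39 × 64.84 × 0.9080 = 5674 m
   = 5.674 km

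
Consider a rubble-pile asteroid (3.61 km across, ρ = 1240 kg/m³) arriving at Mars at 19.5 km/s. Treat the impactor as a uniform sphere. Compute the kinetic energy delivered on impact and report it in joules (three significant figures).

E ≈ 5.81 × 10^21 J

d = 3610 m; v = 19500 m/s.
Mass m = (π/6) ρ d³ = (π/6) × 1240 × (3610)³ = 3.055 × 10^13 kg
E = ½ m v² = 0.5 × 3.055 × 10^13 × (19500)² = 5.808 × 10^21 J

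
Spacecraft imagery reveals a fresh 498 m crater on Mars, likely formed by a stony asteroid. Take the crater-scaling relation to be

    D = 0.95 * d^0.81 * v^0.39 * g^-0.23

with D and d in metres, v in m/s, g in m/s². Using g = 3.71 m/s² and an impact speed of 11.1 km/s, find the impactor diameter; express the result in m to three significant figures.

d ≈ 37.3 m

Rearranging for d: d = [D / (0.95 · 11100^0.39 · 3.71^-0.23)]^(1/0.81).
11100^0.39 = 37.82
3.71^-0.23 = 0.7397
Denominator = 0.95 × 37.82 × 0.7397 = 26.58
D / 26.58 = 498 / 26.58 = 18.74
d = 18.74^(1/0.81) = 18.74^1.2346 = 37.27 m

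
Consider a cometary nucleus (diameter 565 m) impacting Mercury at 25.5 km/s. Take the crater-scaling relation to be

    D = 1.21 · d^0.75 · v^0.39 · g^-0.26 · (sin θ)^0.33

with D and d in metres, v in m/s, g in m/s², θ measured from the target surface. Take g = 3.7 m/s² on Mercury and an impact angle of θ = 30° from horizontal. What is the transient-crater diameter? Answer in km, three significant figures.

In SI units: v = 25500 m/s.
d^0.75 = 565^0.75 = 115.9
v^0.39 = 25500^0.39 = 52.31
g^-0.26 = 3.7^-0.26 = 0.7117
(sin 30°)^0.33 = 0.5000^0.33 = 0.7955
D = 1.21 × 115.9 × 52.31 × 0.7117 × 0.7955 = 4153 m
   = 4.153 km

D ≈ 4.15 km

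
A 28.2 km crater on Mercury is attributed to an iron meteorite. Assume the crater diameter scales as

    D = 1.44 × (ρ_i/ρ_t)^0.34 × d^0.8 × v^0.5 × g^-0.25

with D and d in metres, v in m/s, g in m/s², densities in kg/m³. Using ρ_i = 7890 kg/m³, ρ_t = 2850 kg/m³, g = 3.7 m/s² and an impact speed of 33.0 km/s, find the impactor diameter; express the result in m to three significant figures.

d ≈ 339 m

Rearranging for d: d = [D / (1.44 · (7890/2850)^0.34 · 33000^0.5 · 3.7^-0.25)]^(1/0.8).
D = 28200 m.
(7890/2850)^0.34 = 1.414
33000^0.5 = 181.7
3.7^-0.25 = 0.7210
Denominator = 1.44 × 1.414 × 181.7 × 0.7210 = 266.7
D / 266.7 = 28200 / 266.7 = 105.7
d = 105.7^(1/0.8) = 105.7^1.25 = 338.9 m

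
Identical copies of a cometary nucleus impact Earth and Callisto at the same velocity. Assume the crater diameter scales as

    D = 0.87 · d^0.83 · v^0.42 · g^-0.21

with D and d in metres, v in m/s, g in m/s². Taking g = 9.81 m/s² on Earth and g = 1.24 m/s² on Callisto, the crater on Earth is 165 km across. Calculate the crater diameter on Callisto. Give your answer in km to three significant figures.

All impactor-dependent factors cancel in the ratio, leaving D_Callisto/D_Earth = (g_Callisto/g_Earth)^-0.21.
(1.24/9.81)^-0.21 = 0.1264^-0.21 = 1.544
D_Callisto = 1.544 × 165 km = 255 km

D ≈ 255 km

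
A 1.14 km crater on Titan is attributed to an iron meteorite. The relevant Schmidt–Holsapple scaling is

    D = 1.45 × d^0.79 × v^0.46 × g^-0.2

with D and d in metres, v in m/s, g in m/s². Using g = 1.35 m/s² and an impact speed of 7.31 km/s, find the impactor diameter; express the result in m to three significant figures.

Rearranging for d: d = [D / (1.45 · 7310^0.46 · 1.35^-0.2)]^(1/0.79).
D = 1140 m.
7310^0.46 = 59.90
1.35^-0.2 = 0.9417
Denominator = 1.45 × 59.90 × 0.9417 = 81.79
D / 81.79 = 1140 / 81.79 = 13.94
d = 13.94^(1/0.79) = 13.94^1.2658 = 28.08 m

d ≈ 28.1 m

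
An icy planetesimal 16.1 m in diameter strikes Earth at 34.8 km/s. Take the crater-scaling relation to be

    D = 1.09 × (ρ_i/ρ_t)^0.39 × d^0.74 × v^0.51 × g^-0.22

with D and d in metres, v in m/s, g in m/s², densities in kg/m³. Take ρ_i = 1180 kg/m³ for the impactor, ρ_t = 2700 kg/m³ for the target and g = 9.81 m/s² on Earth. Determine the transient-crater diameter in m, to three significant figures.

In SI units: v = 34800 m/s.
(ρ_i/ρ_t)^0.39 = (1180/2700)^0.39 = 0.7241
d^0.74 = 16.1^0.74 = 7.817
v^0.51 = 34800^0.51 = 207.1
g^-0.22 = 9.81^-0.22 = 0.6051
D = 1.09 × 0.7241 × 7.817 × 207.1 × 0.6051 = 773.2 m

D ≈ 773 m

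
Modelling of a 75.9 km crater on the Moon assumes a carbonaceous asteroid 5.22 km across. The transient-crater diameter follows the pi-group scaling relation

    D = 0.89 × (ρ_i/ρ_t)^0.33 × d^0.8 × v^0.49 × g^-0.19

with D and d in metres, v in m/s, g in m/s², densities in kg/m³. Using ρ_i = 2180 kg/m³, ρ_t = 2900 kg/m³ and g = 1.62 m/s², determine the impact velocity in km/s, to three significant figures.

v ≈ 14.4 km/s

Rearranging for v: v = [D / (0.89 · (2180/2900)^0.33 · 5220^0.8 · 1.62^-0.19)]^(1/0.49).
D = 75900 m.
(2180/2900)^0.33 = 0.9101
5220^0.8 = 942.2
1.62^-0.19 = 0.9124
Denominator = 0.89 × 0.9101 × 942.2 × 0.9124 = 696.3
D / 696.3 = 75900 / 696.3 = 109.0
v = 109.0^(1/0.49) = 109.0^2.0408 = 14387 m/s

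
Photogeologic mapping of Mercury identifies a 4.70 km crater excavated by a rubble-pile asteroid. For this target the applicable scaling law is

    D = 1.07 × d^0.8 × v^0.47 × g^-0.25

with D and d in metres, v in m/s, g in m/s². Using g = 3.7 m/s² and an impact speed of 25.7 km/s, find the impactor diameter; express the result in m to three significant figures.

d ≈ 138 m

Rearranging for d: d = [D / (1.07 · 25700^0.47 · 3.7^-0.25)]^(1/0.8).
D = 4700 m.
25700^0.47 = 118.2
3.7^-0.25 = 0.7210
Denominator = 1.07 × 118.2 × 0.7210 = 91.19
D / 91.19 = 4700 / 91.19 = 51.54
d = 51.54^(1/0.8) = 51.54^1.25 = 138.1 m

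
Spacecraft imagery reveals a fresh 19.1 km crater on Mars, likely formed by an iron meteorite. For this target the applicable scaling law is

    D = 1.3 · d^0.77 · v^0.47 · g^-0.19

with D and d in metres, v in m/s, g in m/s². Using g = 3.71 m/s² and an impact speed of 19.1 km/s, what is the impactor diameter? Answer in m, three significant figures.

d ≈ 869 m

Rearranging for d: d = [D / (1.3 · 19100^0.47 · 3.71^-0.19)]^(1/0.77).
D = 19100 m.
19100^0.47 = 102.8
3.71^-0.19 = 0.7795
Denominator = 1.3 × 102.8 × 0.7795 = 104.2
D / 104.2 = 19100 / 104.2 = 183.3
d = 183.3^(1/0.77) = 183.3^1.2987 = 869.3 m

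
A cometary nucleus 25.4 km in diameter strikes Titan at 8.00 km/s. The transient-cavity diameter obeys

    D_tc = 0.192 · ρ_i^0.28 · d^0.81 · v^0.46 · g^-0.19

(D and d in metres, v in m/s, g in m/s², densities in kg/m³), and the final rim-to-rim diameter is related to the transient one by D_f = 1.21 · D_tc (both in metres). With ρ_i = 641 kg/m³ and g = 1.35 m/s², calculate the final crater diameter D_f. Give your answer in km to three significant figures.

In SI: d = 25400 m, v = 8000 m/s.
ρ_i^0.28 = 641^0.28 = 6.108
d^0.81 = 25400^0.81 = 3698
v^0.46 = 8000^0.46 = 62.43
g^-0.19 = 1.35^-0.19 = 0.9446
D_tc = 0.192 × 6.108 × 3698 × 62.43 × 0.9446 = 2.557 × 10^5 m
D_f = 1.21 × 2.557 × 10^5 = 3.094 × 10^5 m
     = 309.4 km

D_f ≈ 309 km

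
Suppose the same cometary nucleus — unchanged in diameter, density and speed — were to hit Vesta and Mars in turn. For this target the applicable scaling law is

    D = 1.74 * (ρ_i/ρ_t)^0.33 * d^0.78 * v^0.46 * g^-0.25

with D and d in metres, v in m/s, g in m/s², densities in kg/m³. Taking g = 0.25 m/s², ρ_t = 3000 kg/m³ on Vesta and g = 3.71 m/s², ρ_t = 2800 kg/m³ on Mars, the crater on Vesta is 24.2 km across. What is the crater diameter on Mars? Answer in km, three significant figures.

D ≈ 12.6 km

The impactor-only factors (d, v, ρ_i) cancel in the ratio, leaving D_Mars/D_Vesta = (g_Mars/g_Vesta)^-0.25 · (ρ_t,Vesta/ρ_t,Mars)^0.33.
(3.71/0.25)^-0.25 = 14.84^-0.25 = 0.5095
(3000/2800)^0.33 = 1.071^0.33 = 1.023
Ratio = 0.5095 × 1.023 = 0.5212
D_Mars = 0.5212 × 24.2 km = 12.6 km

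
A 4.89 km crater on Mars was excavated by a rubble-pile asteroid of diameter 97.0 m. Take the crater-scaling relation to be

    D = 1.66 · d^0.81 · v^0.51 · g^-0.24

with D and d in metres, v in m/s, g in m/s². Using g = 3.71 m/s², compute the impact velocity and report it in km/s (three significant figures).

Rearranging for v: v = [D / (1.66 · 97^0.81 · 3.71^-0.24)]^(1/0.51).
D = 4890 m.
97^0.81 = 40.67
3.71^-0.24 = 0.7300
Denominator = 1.66 × 40.67 × 0.7300 = 49.28
D / 49.28 = 4890 / 49.28 = 99.23
v = 99.23^(1/0.51) = 99.23^1.9608 = 8223 m/s

v ≈ 8.22 km/s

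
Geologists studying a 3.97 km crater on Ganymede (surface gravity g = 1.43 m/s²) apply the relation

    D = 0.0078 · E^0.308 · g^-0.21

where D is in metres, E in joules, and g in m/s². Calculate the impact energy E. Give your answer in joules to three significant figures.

Rearranging: E = [D / (0.0078 · g^-0.21)]^(1/0.308).
D = 3970 m.
g^-0.21 = 1.43^-0.21 = 0.9276
D / (0.0078 × 0.9276) = 3970 / (7.235 × 10^-3) = 5.487 × 10^5
E = (5.487 × 10^5)^3.2468 = 4.310 × 10^18 J

E ≈ 4.31 × 10^18 J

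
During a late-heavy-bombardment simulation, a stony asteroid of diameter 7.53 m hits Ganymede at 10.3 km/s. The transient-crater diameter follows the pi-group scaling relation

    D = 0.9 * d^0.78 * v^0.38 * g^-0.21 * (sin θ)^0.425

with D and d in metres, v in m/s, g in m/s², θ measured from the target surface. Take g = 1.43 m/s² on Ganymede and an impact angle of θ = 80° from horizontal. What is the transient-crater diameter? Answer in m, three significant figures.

In SI units: v = 10300 m/s.
d^0.78 = 7.53^0.78 = 4.829
v^0.38 = 10300^0.38 = 33.49
g^-0.21 = 1.43^-0.21 = 0.9276
(sin 80°)^0.425 = 0.9848^0.425 = 0.9935
D = 0.9 × 4.829 × 33.49 × 0.9276 × 0.9935 = 134.1 m

D ≈ 134 m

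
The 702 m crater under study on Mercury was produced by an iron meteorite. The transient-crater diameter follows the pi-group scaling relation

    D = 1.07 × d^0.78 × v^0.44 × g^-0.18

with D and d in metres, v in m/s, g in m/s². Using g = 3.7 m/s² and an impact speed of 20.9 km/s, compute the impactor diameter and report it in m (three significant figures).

Rearranging for d: d = [D / (1.07 · 20900^0.44 · 3.7^-0.18)]^(1/0.78).
20900^0.44 = 79.59
3.7^-0.18 = 0.7902
Denominator = 1.07 × 79.59 × 0.7902 = 67.29
D / 67.29 = 702 / 67.29 = 10.43
d = 10.43^(1/0.78) = 10.43^1.2821 = 20.21 m

d ≈ 20.2 m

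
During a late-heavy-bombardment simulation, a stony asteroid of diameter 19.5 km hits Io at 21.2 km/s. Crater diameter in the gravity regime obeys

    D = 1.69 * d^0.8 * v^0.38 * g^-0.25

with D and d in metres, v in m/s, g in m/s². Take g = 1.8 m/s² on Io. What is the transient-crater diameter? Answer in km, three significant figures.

In SI units: d = 19500 m, v = 21200 m/s.
d^0.8 = 19500^0.8 = 2704
v^0.38 = 21200^0.38 = 44.06
g^-0.25 = 1.8^-0.25 = 0.8633
D = 1.69 × 2704 × 44.06 × 0.8633 = 1.738 × 10^5 m
   = 173.8 km

D ≈ 174 km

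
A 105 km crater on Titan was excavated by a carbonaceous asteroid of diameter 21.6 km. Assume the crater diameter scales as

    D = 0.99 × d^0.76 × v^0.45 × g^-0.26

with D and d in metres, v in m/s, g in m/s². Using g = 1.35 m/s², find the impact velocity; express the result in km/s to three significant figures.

Rearranging for v: v = [D / (0.99 · 21600^0.76 · 1.35^-0.26)]^(1/0.45).
D = 105000 m.
21600^0.76 = 1969
1.35^-0.26 = 0.9249
Denominator = 0.99 × 1969 × 0.9249 = 1803
D / 1803 = 105000 / 1803 = 58.24
v = 58.24^(1/0.45) = 58.24^2.2222 = 8369 m/s

v ≈ 8.37 km/s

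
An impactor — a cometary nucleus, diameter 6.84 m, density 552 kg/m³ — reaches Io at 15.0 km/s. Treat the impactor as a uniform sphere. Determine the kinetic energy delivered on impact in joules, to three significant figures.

E ≈ 1.04 × 10^13 J

v = 15000 m/s.
Mass m = (π/6) ρ d³ = (π/6) × 552 × (6.84)³ = 9.249 × 10^4 kg
E = ½ m v² = 0.5 × 9.249 × 10^4 × (15000)² = 1.041 × 10^13 J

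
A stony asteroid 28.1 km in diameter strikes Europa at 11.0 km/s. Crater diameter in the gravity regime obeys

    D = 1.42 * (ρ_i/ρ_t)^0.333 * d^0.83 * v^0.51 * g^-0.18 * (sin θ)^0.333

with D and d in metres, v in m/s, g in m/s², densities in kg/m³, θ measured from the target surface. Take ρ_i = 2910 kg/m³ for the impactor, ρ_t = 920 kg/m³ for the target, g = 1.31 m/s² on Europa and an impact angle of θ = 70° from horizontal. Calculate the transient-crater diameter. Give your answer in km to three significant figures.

In SI units: d = 28100 m, v = 11000 m/s.
(ρ_i/ρ_t)^0.333 = (2910/920)^0.333 = 1.467
d^0.83 = 28100^0.83 = 4925
v^0.51 = 11000^0.51 = 115.1
g^-0.18 = 1.31^-0.18 = 0.9526
(sin 70°)^0.333 = 0.9397^0.333 = 0.9795
D = 1.42 × 1.467 × 4925 × 115.1 × 0.9526 × 0.9795 = 1.102 × 10^6 m
   = 1102 km

D ≈ 1100 km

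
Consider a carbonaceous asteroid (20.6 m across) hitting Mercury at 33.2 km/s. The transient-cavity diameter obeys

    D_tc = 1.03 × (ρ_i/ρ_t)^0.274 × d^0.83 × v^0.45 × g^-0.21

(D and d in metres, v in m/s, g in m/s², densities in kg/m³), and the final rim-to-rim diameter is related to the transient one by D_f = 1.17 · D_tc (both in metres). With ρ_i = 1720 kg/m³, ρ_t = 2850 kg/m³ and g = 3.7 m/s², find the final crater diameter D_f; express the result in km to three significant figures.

v = 33200 m/s.
(ρ_i/ρ_t)^0.274 = (1720/2850)^0.274 = 0.8708
d^0.83 = 20.6^0.83 = 12.32
v^0.45 = 33200^0.45 = 108.3
g^-0.21 = 3.7^-0.21 = 0.7598
D_tc = 1.03 × 0.8708 × 12.32 × 108.3 × 0.7598 = 909.3 m
D_f = 1.17 × 909.3 = 1064 m
     = 1.064 km

D_f ≈ 1.06 km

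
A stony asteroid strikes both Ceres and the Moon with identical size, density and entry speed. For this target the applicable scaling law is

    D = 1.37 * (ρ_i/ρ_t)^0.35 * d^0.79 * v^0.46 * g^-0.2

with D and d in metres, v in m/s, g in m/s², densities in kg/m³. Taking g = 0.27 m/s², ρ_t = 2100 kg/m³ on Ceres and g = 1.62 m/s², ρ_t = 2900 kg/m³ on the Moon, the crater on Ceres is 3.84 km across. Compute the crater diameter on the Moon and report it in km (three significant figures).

The impactor-only factors (d, v, ρ_i) cancel in the ratio, leaving D_Moon/D_Ceres = (g_Moon/g_Ceres)^-0.2 · (ρ_t,Ceres/ρ_t,Moon)^0.35.
(1.62/0.27)^-0.2 = 6.000^-0.2 = 0.6988
(2100/2900)^0.35 = 0.7241^0.35 = 0.8932
Ratio = 0.6988 × 0.8932 = 0.6242
D_Moon = 0.6242 × 3.84 km = 2.40 km

D ≈ 2.40 km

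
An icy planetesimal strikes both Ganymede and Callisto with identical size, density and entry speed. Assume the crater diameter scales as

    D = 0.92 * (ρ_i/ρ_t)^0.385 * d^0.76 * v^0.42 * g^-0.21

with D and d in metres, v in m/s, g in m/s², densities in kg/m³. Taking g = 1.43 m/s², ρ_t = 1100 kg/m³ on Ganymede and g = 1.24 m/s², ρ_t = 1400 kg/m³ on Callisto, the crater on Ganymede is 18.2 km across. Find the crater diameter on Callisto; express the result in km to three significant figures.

D ≈ 17.1 km

The impactor-only factors (d, v, ρ_i) cancel in the ratio, leaving D_Callisto/D_Ganymede = (g_Callisto/g_Ganymede)^-0.21 · (ρ_t,Ganymede/ρ_t,Callisto)^0.385.
(1.24/1.43)^-0.21 = 0.8671^-0.21 = 1.030
(1100/1400)^0.385 = 0.7857^0.385 = 0.9113
Ratio = 1.030 × 0.9113 = 0.9386
D_Callisto = 0.9386 × 18.2 km = 17.1 km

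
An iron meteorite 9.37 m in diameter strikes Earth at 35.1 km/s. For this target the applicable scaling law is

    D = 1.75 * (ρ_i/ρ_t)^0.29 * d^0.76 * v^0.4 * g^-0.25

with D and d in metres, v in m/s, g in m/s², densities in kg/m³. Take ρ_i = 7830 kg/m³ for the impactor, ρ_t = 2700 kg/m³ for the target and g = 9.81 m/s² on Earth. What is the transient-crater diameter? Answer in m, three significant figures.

In SI units: v = 35100 m/s.
(ρ_i/ρ_t)^0.29 = (7830/2700)^0.29 = 1.362
d^0.76 = 9.37^0.76 = 5.477
v^0.4 = 35100^0.4 = 65.78
g^-0.25 = 9.81^-0.25 = 0.5650
D = 1.75 × 1.362 × 5.477 × 65.78 × 0.5650 = 485.2 m

D ≈ 485 m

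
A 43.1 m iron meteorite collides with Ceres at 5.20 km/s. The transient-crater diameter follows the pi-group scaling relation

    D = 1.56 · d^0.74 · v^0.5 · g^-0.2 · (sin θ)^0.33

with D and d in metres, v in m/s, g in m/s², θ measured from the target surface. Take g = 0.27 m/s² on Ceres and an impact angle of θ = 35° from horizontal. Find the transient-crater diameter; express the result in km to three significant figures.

In SI units: v = 5200 m/s.
d^0.74 = 43.1^0.74 = 16.20
v^0.5 = 5200^0.5 = 72.11
g^-0.2 = 0.27^-0.2 = 1.299
(sin 35°)^0.33 = 0.5736^0.33 = 0.8324
D = 1.56 × 16.20 × 72.11 × 1.299 × 0.8324 = 1970 m
   = 1.970 km

D ≈ 1.97 km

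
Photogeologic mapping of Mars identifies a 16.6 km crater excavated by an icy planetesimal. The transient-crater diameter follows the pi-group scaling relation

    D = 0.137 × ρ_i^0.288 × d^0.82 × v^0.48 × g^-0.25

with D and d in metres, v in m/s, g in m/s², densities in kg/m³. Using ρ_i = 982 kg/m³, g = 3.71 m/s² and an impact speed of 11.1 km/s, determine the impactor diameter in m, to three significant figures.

Rearranging for d: d = [D / (0.137 · 982^0.288 · 11100^0.48 · 3.71^-0.25)]^(1/0.82).
D = 16600 m.
982^0.288 = 7.273
11100^0.48 = 87.45
3.71^-0.25 = 0.7205
Denominator = 0.137 × 7.273 × 87.45 × 0.7205 = 62.78
D / 62.78 = 16600 / 62.78 = 264.4
d = 264.4^(1/0.82) = 264.4^1.2195 = 899.4 m

d ≈ 899 m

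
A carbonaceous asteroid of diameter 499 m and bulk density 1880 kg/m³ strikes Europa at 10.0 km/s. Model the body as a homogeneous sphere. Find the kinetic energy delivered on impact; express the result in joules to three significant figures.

E ≈ 6.12 × 10^18 J

v = 10000 m/s.
Mass m = (π/6) ρ d³ = (π/6) × 1880 × (499)³ = 1.223 × 10^11 kg
E = ½ m v² = 0.5 × 1.223 × 10^11 × (10000)² = 6.115 × 10^18 J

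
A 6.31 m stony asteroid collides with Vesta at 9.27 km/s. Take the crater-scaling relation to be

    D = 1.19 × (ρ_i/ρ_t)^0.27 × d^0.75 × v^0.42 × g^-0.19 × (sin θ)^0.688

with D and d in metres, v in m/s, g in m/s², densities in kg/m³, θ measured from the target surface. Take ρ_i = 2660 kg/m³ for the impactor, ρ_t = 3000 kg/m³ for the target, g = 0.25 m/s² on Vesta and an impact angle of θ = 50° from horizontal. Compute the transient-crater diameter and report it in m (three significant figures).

D ≈ 230 m

In SI units: v = 9270 m/s.
(ρ_i/ρ_t)^0.27 = (2660/3000)^0.27 = 0.9680
d^0.75 = 6.31^0.75 = 3.981
v^0.42 = 9270^0.42 = 46.36
g^-0.19 = 0.25^-0.19 = 1.301
(sin 50°)^0.688 = 0.7660^0.688 = 0.8324
D = 1.19 × 0.9680 × 3.981 × 46.36 × 1.301 × 0.8324 = 230.2 m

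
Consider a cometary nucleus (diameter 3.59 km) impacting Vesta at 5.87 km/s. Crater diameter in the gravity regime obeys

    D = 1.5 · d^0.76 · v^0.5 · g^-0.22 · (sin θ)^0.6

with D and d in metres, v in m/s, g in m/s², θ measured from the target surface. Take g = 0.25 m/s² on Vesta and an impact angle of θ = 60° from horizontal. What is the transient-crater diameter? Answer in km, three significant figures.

In SI units: d = 3590 m, v = 5870 m/s.
d^0.76 = 3590^0.76 = 503.4
v^0.5 = 5870^0.5 = 76.62
g^-0.22 = 0.25^-0.22 = 1.357
(sin 60°)^0.6 = 0.8660^0.6 = 0.9173
D = 1.5 × 503.4 × 76.62 × 1.357 × 0.9173 = 72017 m
   = 72.02 km

D ≈ 72.0 km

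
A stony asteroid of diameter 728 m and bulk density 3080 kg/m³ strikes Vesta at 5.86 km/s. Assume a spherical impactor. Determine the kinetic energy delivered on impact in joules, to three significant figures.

v = 5860 m/s.
Mass m = (π/6) ρ d³ = (π/6) × 3080 × (728)³ = 6.222 × 10^11 kg
E = ½ m v² = 0.5 × 6.222 × 10^11 × (5860)² = 1.068 × 10^19 J

E ≈ 1.07 × 10^19 J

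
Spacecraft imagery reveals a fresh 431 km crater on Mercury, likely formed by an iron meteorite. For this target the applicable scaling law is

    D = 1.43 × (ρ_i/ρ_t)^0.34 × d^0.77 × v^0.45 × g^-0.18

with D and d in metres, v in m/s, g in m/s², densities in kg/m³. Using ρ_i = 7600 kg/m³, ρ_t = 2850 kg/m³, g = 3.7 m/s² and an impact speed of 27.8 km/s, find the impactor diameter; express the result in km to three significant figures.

Rearranging for d: d = [D / (1.43 · (7600/2850)^0.34 · 27800^0.45 · 3.7^-0.18)]^(1/0.77).
D = 431000 m.
(7600/2850)^0.34 = 1.396
27800^0.45 = 99.96
3.7^-0.18 = 0.7902
Denominator = 1.43 × 1.396 × 99.96 × 0.7902 = 157.7
D / 157.7 = 431000 / 157.7 = 2733
d = 2733^(1/0.77) = 2733^1.2987 = 29051 m

d ≈ 29.1 km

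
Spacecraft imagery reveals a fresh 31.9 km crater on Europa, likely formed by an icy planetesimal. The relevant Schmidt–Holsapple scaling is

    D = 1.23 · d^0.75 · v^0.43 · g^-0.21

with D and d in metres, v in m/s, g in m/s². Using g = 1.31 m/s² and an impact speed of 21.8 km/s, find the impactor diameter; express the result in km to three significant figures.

d ≈ 2.70 km

Rearranging for d: d = [D / (1.23 · 21800^0.43 · 1.31^-0.21)]^(1/0.75).
D = 31900 m.
21800^0.43 = 73.37
1.31^-0.21 = 0.9449
Denominator = 1.23 × 73.37 × 0.9449 = 85.27
D / 85.27 = 31900 / 85.27 = 374.1
d = 374.1^(1/0.75) = 374.1^1.3333 = 2695 m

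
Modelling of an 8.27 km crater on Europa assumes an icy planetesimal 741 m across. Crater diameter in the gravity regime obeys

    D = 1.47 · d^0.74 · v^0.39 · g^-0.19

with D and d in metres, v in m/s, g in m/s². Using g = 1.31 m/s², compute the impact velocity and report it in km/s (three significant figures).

v ≈ 16.9 km/s

Rearranging for v: v = [D / (1.47 · 741^0.74 · 1.31^-0.19)]^(1/0.39).
D = 8270 m.
741^0.74 = 132.9
1.31^-0.19 = 0.9500
Denominator = 1.47 × 132.9 × 0.9500 = 185.6
D / 185.6 = 8270 / 185.6 = 44.56
v = 44.56^(1/0.39) = 44.56^2.5641 = 16907 m/s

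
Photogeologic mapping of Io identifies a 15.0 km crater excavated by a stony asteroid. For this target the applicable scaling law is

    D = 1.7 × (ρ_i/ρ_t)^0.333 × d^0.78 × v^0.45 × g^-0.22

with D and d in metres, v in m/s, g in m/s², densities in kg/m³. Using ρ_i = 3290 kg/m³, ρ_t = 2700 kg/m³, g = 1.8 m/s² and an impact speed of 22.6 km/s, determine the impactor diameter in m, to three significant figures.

Rearranging for d: d = [D / (1.7 · (3290/2700)^0.333 · 22600^0.45 · 1.8^-0.22)]^(1/0.78).
D = 15000 m.
(3290/2700)^0.333 = 1.068
22600^0.45 = 91.06
1.8^-0.22 = 0.8787
Denominator = 1.7 × 1.068 × 91.06 × 0.8787 = 145.3
D / 145.3 = 15000 / 145.3 = 103.2
d = 103.2^(1/0.78) = 103.2^1.2821 = 381.7 m

d ≈ 382 m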